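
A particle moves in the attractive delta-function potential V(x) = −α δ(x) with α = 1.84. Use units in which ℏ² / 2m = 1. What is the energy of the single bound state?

E = -0.846

For x ≠ 0 the bound state is ψ ∝ e^{−κ|x|}; integrating the TISE across the delta gives the cusp condition 2κ = 2mα/ℏ², so κ = 0.9200.
Then E = −ℏ²κ²/(2m) = −mα²/(2ℏ²) = -0.8464.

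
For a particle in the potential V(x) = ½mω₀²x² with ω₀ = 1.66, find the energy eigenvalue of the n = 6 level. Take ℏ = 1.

Using E_n = (n + ½)ℏω₀: E_6 = 6.5 × 1.66 = 10.79.

E = 10.8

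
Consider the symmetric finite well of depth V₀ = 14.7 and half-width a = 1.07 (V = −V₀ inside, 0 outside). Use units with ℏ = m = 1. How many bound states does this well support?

N = 4

The dimensionless depth is z₀ = a√(2mV₀)/ℏ = 1.07 × √(29.40) = 5.802.
The even/odd transcendental equations gain one root per π/2 in z₀, giving N = 1 + ⌊2z₀/π⌋ = 1 + ⌊3.693⌋ = 4.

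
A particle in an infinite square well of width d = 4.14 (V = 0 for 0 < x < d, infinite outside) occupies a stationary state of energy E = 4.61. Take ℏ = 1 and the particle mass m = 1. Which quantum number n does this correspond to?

n = 4

For an infinite well E_n = n²π²ℏ²/(2md²), so n = (d/πℏ)√(2mE).
n = (4.14/π) × √(2 × 1 × 4.61) = 4.001 → n = 4.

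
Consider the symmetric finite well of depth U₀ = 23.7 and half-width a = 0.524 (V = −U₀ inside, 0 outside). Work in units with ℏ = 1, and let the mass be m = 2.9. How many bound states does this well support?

Define the well-strength parameter z₀ = (a/ℏ)√(2mU₀) = 0.524 × √(2·2.9·23.7) = 6.144.
The even/odd transcendental equations gain one root per π/2 in z₀, giving N = 1 + ⌊2z₀/π⌋ = 1 + ⌊3.911⌋ = 4.

N = 4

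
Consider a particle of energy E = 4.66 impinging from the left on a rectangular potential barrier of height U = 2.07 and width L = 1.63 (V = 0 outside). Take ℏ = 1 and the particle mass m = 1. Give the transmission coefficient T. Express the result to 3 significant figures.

T = 0.975

E > U: inside the barrier k₂ = √(2m(E − U))/ℏ = 2.276, k₂L = 3.710.
Matching at both interfaces gives T⁻¹ = 1 + U² sin²(k₂L) / [4E(E − U)] = 1.026, hence T = 0.975.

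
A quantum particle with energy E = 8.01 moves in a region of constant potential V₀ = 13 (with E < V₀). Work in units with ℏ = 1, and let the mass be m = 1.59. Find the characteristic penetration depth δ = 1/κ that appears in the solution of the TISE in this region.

Since E < V₀ the TISE in this region is ψ'' = κ²ψ with κ = √(2m(V₀ − E))/ℏ.
κ = √(2 × 1.59 × 4.99) = 3.983. The penetration depth is δ = 1/κ = 0.251.

δ = 0.251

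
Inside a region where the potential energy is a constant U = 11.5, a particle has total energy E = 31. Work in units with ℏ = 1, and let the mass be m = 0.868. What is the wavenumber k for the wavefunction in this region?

With E > U the solution is oscillatory, ψ ∝ e^{±ikx} with k = √(2m(E − U))/ℏ.
k = √(2 × 0.868 × 19.5) = 5.818.

k = 5.82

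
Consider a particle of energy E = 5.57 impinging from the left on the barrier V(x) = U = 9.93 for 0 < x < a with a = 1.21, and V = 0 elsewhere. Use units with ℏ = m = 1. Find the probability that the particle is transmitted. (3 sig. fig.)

T = 0.00310

Since E < U the interior solution is evanescent with decay constant κ = √(2m(U − E))/ℏ = 2.953.
κa = 3.573, sinh(κa) = 17.80.
The exact tunnelling result is T⁻¹ = 1 + U² sinh²(κa) / [4E(U − E)] = 322.6, so T = 0.00310.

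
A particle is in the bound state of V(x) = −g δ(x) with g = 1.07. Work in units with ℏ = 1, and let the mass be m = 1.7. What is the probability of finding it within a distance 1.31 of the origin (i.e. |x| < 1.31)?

The normalised bound state is ψ = √κ e^{−κ|x|} with κ = mg/ℏ² = 1.819.
P(|x| < d) = ∫_{−d}^{d} κ e^{−2κ|x|} dx = 1 − e^{−2κd} = 1 − e^{−4.766} = 0.9915.

P = 0.991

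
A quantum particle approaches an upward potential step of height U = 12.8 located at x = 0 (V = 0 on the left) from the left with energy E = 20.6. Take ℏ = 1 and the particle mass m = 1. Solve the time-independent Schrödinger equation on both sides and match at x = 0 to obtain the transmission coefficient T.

T = 0.943

On each side the TISE gives plane waves with k = √(2m(E − V))/ℏ: k₁ = √(2·1·20.6) = 6.419, k₂ = √(2·1·7.8) = 3.950.
Matching ψ and ψ′ at x = 0 gives r = (k₁ − k₂)/(k₁ + k₂), so R = r² = 0.05671 and T = 1 − R = 0.9433.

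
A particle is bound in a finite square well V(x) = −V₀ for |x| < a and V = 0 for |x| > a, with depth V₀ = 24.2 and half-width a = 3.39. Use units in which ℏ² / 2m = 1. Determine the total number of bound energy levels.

Define the well-strength parameter z₀ = (a/ℏ)√(2mV₀) = 3.39 × √(2·0.5·24.2) = 16.68.
The even/odd transcendental equations gain one root per π/2 in z₀, giving N = 1 + ⌊2z₀/π⌋ = 1 + ⌊10.62⌋ = 11.

N = 11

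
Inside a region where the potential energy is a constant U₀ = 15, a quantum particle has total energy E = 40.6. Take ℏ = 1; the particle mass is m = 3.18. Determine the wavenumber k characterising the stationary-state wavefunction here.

k = 12.8

With E > U₀ the solution is oscillatory, ψ ∝ e^{±ikx} with k = √(2m(E − U₀))/ℏ.
k = √(2 × 3.18 × 25.6) = 12.76.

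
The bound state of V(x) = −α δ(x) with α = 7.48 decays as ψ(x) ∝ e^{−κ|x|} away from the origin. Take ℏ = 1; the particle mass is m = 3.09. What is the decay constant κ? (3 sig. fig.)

Integrating the TISE across x = 0 gives the cusp condition ψ'(0⁺) − ψ'(0⁻) = −(2mα/ℏ²)ψ(0).
With ψ ∝ e^{−κ|x|} this yields −2κ = −2mα/ℏ², so κ = mα/ℏ² = 23.11.

κ = 23.1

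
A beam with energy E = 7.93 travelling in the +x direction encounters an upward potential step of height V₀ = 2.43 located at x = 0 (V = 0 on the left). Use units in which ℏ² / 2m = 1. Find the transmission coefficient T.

T = 0.992

On each side the TISE gives plane waves with k = √(2m(E − V))/ℏ: k₁ = √(2·½·7.93) = 2.816, k₂ = √(2·½·5.5) = 2.345.
Continuity of ψ and ψ′ at the step yields the reflection amplitude r = (k₁ − k₂)/(k₁ + k₂) = 0.09122; thus R = |r|² = 0.008321, T = 0.9917.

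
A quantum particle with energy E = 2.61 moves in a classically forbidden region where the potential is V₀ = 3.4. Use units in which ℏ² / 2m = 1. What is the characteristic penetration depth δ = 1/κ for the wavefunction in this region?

Since E < V₀ the TISE in this region is ψ'' = κ²ψ with κ = √(2m(V₀ − E))/ℏ.
κ = √(2 × 0.5 × 0.79) = 0.8888. The penetration depth is δ = 1/κ = 1.13.

δ = 1.13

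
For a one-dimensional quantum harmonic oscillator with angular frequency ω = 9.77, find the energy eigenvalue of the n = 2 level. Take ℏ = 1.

Using E_n = (n + ½)ℏω: E_2 = 2.5 × 9.77 = 24.43.

E = 24.4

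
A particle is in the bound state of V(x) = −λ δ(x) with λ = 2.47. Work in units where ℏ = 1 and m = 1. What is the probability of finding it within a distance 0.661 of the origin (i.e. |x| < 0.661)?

The normalised bound state is ψ = √κ e^{−κ|x|} with κ = mλ/ℏ² = 2.470.
P(|x| < d) = ∫_{−d}^{d} κ e^{−2κ|x|} dx = 1 − e^{−2κd} = 1 − e^{−3.265} = 0.9618.

P = 0.962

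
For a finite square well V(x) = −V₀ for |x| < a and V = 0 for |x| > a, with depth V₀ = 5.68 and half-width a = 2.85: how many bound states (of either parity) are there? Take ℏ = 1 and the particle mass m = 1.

N = 7

Define the well-strength parameter z₀ = (a/ℏ)√(2mV₀) = 2.85 × √(2·1·5.68) = 9.606.
The even/odd transcendental equations gain one root per π/2 in z₀, giving N = 1 + ⌊2z₀/π⌋ = 1 + ⌊6.115⌋ = 7.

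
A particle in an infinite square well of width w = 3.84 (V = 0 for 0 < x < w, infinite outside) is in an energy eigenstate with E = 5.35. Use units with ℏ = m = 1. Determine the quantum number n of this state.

n = 4

For an infinite well E_n = n²π²ℏ²/(2mw²), so n = (w/πℏ)√(2mE).
n = (3.84/π) × √(2 × 1 × 5.35) = 3.998 → n = 4.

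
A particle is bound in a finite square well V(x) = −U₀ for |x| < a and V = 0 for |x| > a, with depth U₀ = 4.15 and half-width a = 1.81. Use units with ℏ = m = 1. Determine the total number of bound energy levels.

N = 4

Define the well-strength parameter z₀ = (a/ℏ)√(2mU₀) = 1.81 × √(2·1·4.15) = 5.215.
The even/odd transcendental equations gain one root per π/2 in z₀, giving N = 1 + ⌊2z₀/π⌋ = 1 + ⌊3.320⌋ = 4.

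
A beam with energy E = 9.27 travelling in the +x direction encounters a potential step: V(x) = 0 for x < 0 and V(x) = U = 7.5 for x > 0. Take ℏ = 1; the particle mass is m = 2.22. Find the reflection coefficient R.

R = 0.154

On each side the TISE gives plane waves with k = √(2m(E − V))/ℏ: k₁ = √(2·2.22·9.27) = 6.416, k₂ = √(2·2.22·1.77) = 2.803.
Continuity of ψ and ψ′ at the step yields the reflection amplitude r = (k₁ − k₂)/(k₁ + k₂) = 0.3918; thus R = |r|² = 0.1535, T = 0.8465.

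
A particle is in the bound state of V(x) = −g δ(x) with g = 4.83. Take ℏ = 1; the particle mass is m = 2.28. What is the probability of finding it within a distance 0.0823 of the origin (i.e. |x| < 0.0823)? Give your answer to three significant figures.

The normalised bound state is ψ = √κ e^{−κ|x|} with κ = mg/ℏ² = 11.01.
P(|x| < d) = ∫_{−d}^{d} κ e^{−2κ|x|} dx = 1 − e^{−2κd} = 1 − e^{−1.813} = 0.8368.

P = 0.837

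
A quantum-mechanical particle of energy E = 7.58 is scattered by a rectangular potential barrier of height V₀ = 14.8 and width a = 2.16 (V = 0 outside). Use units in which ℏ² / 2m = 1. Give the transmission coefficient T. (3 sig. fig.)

T = 0.0000364

E < V₀: inside the barrier ψ ∝ e^{±κx} with κ = √(2m(V₀ − E))/ℏ = 2.687.
κa = 5.804, sinh(κa) = 165.8.
Matching ψ, ψ′ at both faces gives T = [1 + V₀² sinh²(κa) / (4E(V₀ − E))]⁻¹ = 1/27510 = 0.0000364.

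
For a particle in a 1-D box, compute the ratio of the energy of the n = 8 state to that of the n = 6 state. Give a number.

1.77778

E_n = n²π²ℏ²/(2mL²) so the ratio is n₂²/n₁² = 64/36 = 1.77778.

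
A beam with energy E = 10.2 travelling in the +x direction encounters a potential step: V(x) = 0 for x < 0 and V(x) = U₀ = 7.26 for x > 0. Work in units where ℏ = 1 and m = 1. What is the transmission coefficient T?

T = 0.909

On each side the TISE gives plane waves with k = √(2m(E − V))/ℏ: k₁ = √(2·1·10.2) = 4.517, k₂ = √(2·1·2.94) = 2.425.
Matching ψ and ψ′ at x = 0 gives r = (k₁ − k₂)/(k₁ + k₂), so R = r² = 0.09081 and T = 1 − R = 0.9092.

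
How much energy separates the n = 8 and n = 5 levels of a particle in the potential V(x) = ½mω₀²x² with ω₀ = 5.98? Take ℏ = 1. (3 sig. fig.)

E_n = ℏω₀(n + ½), so ΔE = (8 − 5) ℏω₀ = 3 × 5.98 = 17.94.

ΔE = 17.9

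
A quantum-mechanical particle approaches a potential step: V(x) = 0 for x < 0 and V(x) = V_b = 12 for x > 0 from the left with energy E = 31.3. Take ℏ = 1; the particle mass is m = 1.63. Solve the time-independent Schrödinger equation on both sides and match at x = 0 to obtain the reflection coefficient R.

The wavenumbers are k₁ = √(2mE)/ℏ = 10.10 on the left and k₂ = √(2m(E − V_b))/ℏ = 7.932 on the right.
Continuity of ψ and ψ′ at the step yields the reflection amplitude r = (k₁ − k₂)/(k₁ + k₂) = 0.1203; thus R = |r|² = 0.01447, T = 0.9855.

R = 0.0145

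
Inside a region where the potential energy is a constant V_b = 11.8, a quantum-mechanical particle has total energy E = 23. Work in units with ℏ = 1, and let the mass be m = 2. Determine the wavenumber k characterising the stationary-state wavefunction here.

With E > V_b the solution is oscillatory, ψ ∝ e^{±ikx} with k = √(2m(E − V_b))/ℏ.
k = √(2 × 2 × 11.2) = 6.693.

k = 6.69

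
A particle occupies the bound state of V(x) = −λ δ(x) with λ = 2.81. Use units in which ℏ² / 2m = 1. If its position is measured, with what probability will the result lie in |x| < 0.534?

P = 0.777

The normalised bound state is ψ = √κ e^{−κ|x|} with κ = mλ/ℏ² = 1.405.
P(|x| < d) = ∫_{−d}^{d} κ e^{−2κ|x|} dx = 1 − e^{−2κd} = 1 − e^{−1.501} = 0.7770.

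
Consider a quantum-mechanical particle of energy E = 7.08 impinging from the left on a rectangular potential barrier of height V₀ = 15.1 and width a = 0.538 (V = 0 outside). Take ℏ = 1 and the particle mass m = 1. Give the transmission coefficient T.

T = 0.0522

Since E < V₀ the interior solution is evanescent with decay constant κ = √(2m(V₀ − E))/ℏ = 4.005.
κa = 2.155, sinh(κa) = 4.255.
Matching ψ, ψ′ at both faces gives T = [1 + V₀² sinh²(κa) / (4E(V₀ − E))]⁻¹ = 1/19.17 = 0.0522.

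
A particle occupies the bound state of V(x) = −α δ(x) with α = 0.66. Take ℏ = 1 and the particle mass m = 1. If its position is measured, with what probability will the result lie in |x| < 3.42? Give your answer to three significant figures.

P = 0.989

The normalised bound state is ψ = √κ e^{−κ|x|} with κ = mα/ℏ² = 0.6600.
P(|x| < d) = ∫_{−d}^{d} κ e^{−2κ|x|} dx = 1 − e^{−2κd} = 1 − e^{−4.514} = 0.9890.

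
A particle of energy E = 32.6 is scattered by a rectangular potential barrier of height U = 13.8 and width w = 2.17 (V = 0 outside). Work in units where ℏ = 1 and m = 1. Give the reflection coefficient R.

E > U: inside the barrier k₂ = √(2m(E − U))/ℏ = 6.132, k₂w = 13.31.
T = [1 + U² sin²(k₂w) / (4E(E − U))]⁻¹ = 1/1.035 = 0.966.
R = 1 − T = 0.0341.

R = 0.0341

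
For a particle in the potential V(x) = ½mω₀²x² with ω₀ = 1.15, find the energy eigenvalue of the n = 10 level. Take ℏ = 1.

Using E_n = (n + ½)ℏω₀: E_10 = 10.5 × 1.15 = 12.08.

E = 12.1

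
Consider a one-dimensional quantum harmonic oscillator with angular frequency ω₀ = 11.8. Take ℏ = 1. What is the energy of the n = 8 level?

The oscillator eigenvalues are E_n = ℏω₀(n + ½), so E_8 = 11.8 × 8.5 = 100.3.

E = 100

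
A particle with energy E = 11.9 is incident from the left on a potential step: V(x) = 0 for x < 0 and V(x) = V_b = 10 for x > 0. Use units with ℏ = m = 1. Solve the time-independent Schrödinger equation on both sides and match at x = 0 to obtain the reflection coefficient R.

R = 0.184

The wavenumbers are k₁ = √(2mE)/ℏ = 4.879 on the left and k₂ = √(2m(E − V_b))/ℏ = 1.949 on the right.
Continuity of ψ and ψ′ at the step yields the reflection amplitude r = (k₁ − k₂)/(k₁ + k₂) = 0.4290; thus R = |r|² = 0.1840, T = 0.8160.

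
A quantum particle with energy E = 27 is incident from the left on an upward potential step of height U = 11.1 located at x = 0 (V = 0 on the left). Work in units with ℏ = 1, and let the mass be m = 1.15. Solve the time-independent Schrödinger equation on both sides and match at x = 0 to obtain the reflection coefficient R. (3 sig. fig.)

The wavenumbers are k₁ = √(2mE)/ℏ = 7.880 on the left and k₂ = √(2m(E − U))/ℏ = 6.047 on the right.
Continuity of ψ and ψ′ at the step yields the reflection amplitude r = (k₁ − k₂)/(k₁ + k₂) = 0.1316; thus R = |r|² = 0.01732, T = 0.9827.

R = 0.0173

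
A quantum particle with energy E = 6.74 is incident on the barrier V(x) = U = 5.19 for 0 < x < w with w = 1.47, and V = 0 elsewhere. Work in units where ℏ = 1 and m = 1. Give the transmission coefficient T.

E > U: inside the barrier k₂ = √(2m(E − U))/ℏ = 1.761, k₂w = 2.588.
Matching at both interfaces gives T⁻¹ = 1 + U² sin²(k₂w) / [4E(E − U)] = 1.178, hence T = 0.849.

T = 0.849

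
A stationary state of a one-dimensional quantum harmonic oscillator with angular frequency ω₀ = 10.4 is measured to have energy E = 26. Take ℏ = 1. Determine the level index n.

n = 2

E_n = ℏω₀(n + ½) ⇒ n = E/(ℏω₀) − ½ = 26/10.4 − 0.5 = 2.000 → n = 2.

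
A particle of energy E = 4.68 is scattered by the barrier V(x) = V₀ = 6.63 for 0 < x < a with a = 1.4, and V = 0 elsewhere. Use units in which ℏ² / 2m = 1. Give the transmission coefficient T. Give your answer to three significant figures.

Since E < V₀ the interior solution is evanescent with decay constant κ = √(2m(V₀ − E))/ℏ = 1.396.
κa = 1.955, sinh(κa) = 3.461.
Matching ψ, ψ′ at both faces gives T = [1 + V₀² sinh²(κa) / (4E(V₀ − E))]⁻¹ = 1/15.43 = 0.0648.

T = 0.0648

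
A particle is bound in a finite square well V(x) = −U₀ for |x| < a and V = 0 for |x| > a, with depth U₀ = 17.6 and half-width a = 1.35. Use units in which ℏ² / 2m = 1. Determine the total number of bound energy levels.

The dimensionless depth is z₀ = a√(2mU₀)/ℏ = 1.35 × √(17.60) = 5.664.
A new bound state (alternating even/odd) appears each time z₀ passes a multiple of π/2, so N = ⌊2z₀/π⌋ + 1 = ⌊3.606⌋ + 1 = 4.

N = 4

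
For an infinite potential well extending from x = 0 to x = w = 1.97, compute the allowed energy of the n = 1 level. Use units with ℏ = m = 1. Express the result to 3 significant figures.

Requiring ψ(0) = ψ(w) = 0 quantises k = nπ/w, hence E_n = ℏ²k²/2m = n²π²ℏ²/(2mw²).
E_1 = 1² × π² / (2 × 1 × 1.97²) = 1.272.

E = 1.27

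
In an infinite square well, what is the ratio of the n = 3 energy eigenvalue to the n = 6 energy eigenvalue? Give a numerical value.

0.25

E_n = n²π²ℏ²/(2mL²) so the ratio is n₂²/n₁² = 9/36 = 0.25.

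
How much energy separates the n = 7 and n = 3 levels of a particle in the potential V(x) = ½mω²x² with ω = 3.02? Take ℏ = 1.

ΔE = 12.1

E_n = ℏω(n + ½), so ΔE = (7 − 3) ℏω = 4 × 3.02 = 12.08.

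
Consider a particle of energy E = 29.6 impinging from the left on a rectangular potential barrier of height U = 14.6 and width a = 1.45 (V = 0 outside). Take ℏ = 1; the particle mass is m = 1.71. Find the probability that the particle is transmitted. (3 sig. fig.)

E > U: inside the barrier k₂ = √(2m(E − U))/ℏ = 7.162, k₂a = 10.39.
Matching at both interfaces gives T⁻¹ = 1 + U² sin²(k₂a) / [4E(E − U)] = 1.081, hence T = 0.925.

T = 0.925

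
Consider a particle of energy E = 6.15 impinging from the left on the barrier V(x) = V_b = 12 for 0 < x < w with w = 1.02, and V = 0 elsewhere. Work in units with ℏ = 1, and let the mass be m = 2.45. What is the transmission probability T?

E < V_b: inside the barrier ψ ∝ e^{±κx} with κ = √(2m(V_b − E))/ℏ = 5.354.
κw = 5.461, sinh(κw) = 117.7.
Matching ψ, ψ′ at both faces gives T = [1 + V_b² sinh²(κw) / (4E(V_b − E))]⁻¹ = 1/13860 = 0.0000722.

T = 0.0000722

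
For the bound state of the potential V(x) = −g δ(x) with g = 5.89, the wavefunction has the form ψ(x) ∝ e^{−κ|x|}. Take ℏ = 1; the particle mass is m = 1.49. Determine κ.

Integrating the TISE across x = 0 gives the cusp condition ψ'(0⁺) − ψ'(0⁻) = −(2mg/ℏ²)ψ(0).
With ψ ∝ e^{−κ|x|} this yields −2κ = −2mg/ℏ², so κ = mg/ℏ² = 8.776.

κ = 8.78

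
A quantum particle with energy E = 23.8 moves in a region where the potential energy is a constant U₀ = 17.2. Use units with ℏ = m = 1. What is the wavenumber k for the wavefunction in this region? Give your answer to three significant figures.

k = 3.63

With E > U₀ the solution is oscillatory, ψ ∝ e^{±ikx} with k = √(2m(E − U₀))/ℏ.
k = √(2 × 1 × 6.6) = 3.633.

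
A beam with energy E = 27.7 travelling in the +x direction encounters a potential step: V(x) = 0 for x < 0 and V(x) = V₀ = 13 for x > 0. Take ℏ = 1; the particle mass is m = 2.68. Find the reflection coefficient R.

The wavenumbers are k₁ = √(2mE)/ℏ = 12.18 on the left and k₂ = √(2m(E − V₀))/ℏ = 8.876 on the right.
Matching ψ and ψ′ at x = 0 gives r = (k₁ − k₂)/(k₁ + k₂), so R = r² = 0.02468 and T = 1 − R = 0.9753.

R = 0.0247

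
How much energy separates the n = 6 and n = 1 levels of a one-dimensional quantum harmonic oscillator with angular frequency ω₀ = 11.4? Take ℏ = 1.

ΔE = 57.0

E_n = ℏω₀(n + ½), so ΔE = (6 − 1) ℏω₀ = 5 × 11.4 = 57.00.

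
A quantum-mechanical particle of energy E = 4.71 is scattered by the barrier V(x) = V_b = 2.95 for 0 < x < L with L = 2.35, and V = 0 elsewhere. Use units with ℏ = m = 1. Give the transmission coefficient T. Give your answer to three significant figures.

E > V_b: inside the barrier k₂ = √(2m(E − V_b))/ℏ = 1.876, k₂L = 4.409.
Matching at both interfaces gives T⁻¹ = 1 + V_b² sin²(k₂L) / [4E(E − V_b)] = 1.239, hence T = 0.807.

T = 0.807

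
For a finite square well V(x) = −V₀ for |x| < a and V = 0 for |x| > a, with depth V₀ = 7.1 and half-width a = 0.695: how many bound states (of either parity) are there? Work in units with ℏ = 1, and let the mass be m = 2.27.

Define the well-strength parameter z₀ = (a/ℏ)√(2mV₀) = 0.695 × √(2·2.27·7.1) = 3.946.
The even/odd transcendental equations gain one root per π/2 in z₀, giving N = 1 + ⌊2z₀/π⌋ = 1 + ⌊2.512⌋ = 3.

N = 3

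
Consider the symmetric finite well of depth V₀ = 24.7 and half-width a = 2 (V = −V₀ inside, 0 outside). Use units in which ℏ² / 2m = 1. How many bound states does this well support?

The dimensionless depth is z₀ = a√(2mV₀)/ℏ = 2 × √(24.70) = 9.940.
A new bound state (alternating even/odd) appears each time z₀ passes a multiple of π/2, so N = ⌊2z₀/π⌋ + 1 = ⌊6.328⌋ + 1 = 7.

N = 7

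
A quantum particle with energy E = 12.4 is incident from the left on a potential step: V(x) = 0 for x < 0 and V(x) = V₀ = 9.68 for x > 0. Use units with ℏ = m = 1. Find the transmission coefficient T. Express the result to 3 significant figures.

T = 0.869

On each side the TISE gives plane waves with k = √(2m(E − V))/ℏ: k₁ = √(2·1·12.4) = 4.980, k₂ = √(2·1·2.72) = 2.332.
Matching ψ and ψ′ at x = 0 gives r = (k₁ − k₂)/(k₁ + k₂), so R = r² = 0.1311 and T = 1 − R = 0.8689.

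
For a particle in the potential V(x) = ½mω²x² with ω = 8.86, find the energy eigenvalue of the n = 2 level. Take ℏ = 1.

The oscillator eigenvalues are E_n = ℏω(n + ½), so E_2 = 8.86 × 2.5 = 22.15.

E = 22.2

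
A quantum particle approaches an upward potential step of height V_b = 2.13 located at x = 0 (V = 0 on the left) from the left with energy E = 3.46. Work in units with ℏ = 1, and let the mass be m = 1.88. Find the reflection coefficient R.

On each side the TISE gives plane waves with k = √(2m(E − V))/ℏ: k₁ = √(2·1.88·3.46) = 3.607, k₂ = √(2·1.88·1.33) = 2.236.
Continuity of ψ and ψ′ at the step yields the reflection amplitude r = (k₁ − k₂)/(k₁ + k₂) = 0.2346; thus R = |r|² = 0.05502, T = 0.9450.

R = 0.0550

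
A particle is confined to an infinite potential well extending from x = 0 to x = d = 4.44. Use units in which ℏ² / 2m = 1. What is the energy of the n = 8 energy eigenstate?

E = 32.0

Requiring ψ(0) = ψ(d) = 0 quantises k = nπ/d, hence E_n = ℏ²k²/2m = n²π²ℏ²/(2md²).
E_8 = 8² × π² / (2 × 0.5 × 4.44²) = 32.04.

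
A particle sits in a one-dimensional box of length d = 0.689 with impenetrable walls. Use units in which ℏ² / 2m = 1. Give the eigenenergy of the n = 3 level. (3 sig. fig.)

The infinite-well eigenfunctions ψ_n = √(2/d) sin(nπx/d) vanish at both walls, giving E_n = n²π²ℏ²/(2md²).
E_3 = 3² × π² / (2 × 0.5 × 0.689²) = 187.1.

E = 187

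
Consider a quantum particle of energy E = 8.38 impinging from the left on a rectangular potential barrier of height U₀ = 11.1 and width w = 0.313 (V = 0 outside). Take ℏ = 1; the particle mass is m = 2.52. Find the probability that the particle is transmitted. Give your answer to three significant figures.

E < U₀: inside the barrier ψ ∝ e^{±κx} with κ = √(2m(U₀ − E))/ℏ = 3.703.
κw = 1.159, sinh(κw) = 1.436.
The exact tunnelling result is T⁻¹ = 1 + U₀² sinh²(κw) / [4E(U₀ − E)] = 3.788, so T = 0.264.

T = 0.264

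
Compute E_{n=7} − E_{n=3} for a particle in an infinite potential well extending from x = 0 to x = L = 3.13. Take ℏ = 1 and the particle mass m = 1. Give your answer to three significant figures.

ΔE = 20.1

E_n = n²π²ℏ²/(2mL²), so ΔE = (7² − 3²) π²ℏ²/(2mL²).
ΔE = 40 × π² / (2 × 1 × 3.13²) = 20.15.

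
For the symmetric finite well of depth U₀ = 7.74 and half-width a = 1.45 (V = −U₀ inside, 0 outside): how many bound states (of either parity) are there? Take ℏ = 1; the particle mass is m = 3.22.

The dimensionless depth is z₀ = a√(2mU₀)/ℏ = 1.45 × √(49.85) = 10.24.
A new bound state (alternating even/odd) appears each time z₀ passes a multiple of π/2, so N = ⌊2z₀/π⌋ + 1 = ⌊6.517⌋ + 1 = 7.

N = 7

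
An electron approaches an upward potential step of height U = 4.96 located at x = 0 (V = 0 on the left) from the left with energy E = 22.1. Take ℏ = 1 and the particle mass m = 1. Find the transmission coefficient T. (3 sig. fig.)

T = 0.996

The wavenumbers are k₁ = √(2mE)/ℏ = 6.648 on the left and k₂ = √(2m(E − U))/ℏ = 5.855 on the right.
Matching ψ and ψ′ at x = 0 gives r = (k₁ − k₂)/(k₁ + k₂), so R = r² = 0.004027 and T = 1 − R = 0.9960.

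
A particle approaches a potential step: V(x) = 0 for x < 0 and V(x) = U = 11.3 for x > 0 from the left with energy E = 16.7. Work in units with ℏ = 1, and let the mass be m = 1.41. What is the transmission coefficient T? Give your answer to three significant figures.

On each side the TISE gives plane waves with k = √(2m(E − V))/ℏ: k₁ = √(2·1.41·16.7) = 6.863, k₂ = √(2·1.41·5.4) = 3.902.
Matching ψ and ψ′ at x = 0 gives r = (k₁ − k₂)/(k₁ + k₂), so R = r² = 0.07562 and T = 1 − R = 0.9244.

T = 0.924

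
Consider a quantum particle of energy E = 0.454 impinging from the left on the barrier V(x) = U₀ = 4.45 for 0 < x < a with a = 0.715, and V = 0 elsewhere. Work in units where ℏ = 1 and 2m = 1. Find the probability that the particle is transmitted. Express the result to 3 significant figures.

T = 0.0864

E < U₀: inside the barrier ψ ∝ e^{±κx} with κ = √(2m(U₀ − E))/ℏ = 1.999.
κa = 1.429, sinh(κa) = 1.968.
The exact tunnelling result is T⁻¹ = 1 + U₀² sinh²(κa) / [4E(U₀ − E)] = 11.57, so T = 0.0864.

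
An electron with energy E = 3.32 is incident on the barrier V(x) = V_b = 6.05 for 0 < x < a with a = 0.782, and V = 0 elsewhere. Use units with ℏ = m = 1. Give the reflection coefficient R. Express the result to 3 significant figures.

E < V_b: inside the barrier ψ ∝ e^{±κx} with κ = √(2m(V_b − E))/ℏ = 2.337.
κa = 1.827, sinh(κa) = 3.028.
The exact tunnelling result is T⁻¹ = 1 + V_b² sinh²(κa) / [4E(V_b − E)] = 10.26, so T = 0.0975.
R = 1 − T = 0.903.

R = 0.903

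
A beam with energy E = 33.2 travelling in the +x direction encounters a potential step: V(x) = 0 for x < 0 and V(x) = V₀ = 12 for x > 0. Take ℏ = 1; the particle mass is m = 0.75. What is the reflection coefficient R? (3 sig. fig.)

The wavenumbers are k₁ = √(2mE)/ℏ = 7.057 on the left and k₂ = √(2m(E − V₀))/ℏ = 5.639 on the right.
Continuity of ψ and ψ′ at the step yields the reflection amplitude r = (k₁ − k₂)/(k₁ + k₂) = 0.1117; thus R = |r|² = 0.01247, T = 0.9875.

R = 0.0125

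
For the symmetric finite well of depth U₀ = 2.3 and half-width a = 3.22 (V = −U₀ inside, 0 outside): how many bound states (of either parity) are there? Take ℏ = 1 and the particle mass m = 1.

The dimensionless depth is z₀ = a√(2mU₀)/ℏ = 3.22 × √(4.600) = 6.906.
A new bound state (alternating even/odd) appears each time z₀ passes a multiple of π/2, so N = ⌊2z₀/π⌋ + 1 = ⌊4.397⌋ + 1 = 5.

N = 5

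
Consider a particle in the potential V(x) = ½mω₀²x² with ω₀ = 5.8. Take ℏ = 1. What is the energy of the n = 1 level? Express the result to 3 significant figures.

The oscillator eigenvalues are E_n = ℏω₀(n + ½), so E_1 = 5.8 × 1.5 = 8.700.

E = 8.70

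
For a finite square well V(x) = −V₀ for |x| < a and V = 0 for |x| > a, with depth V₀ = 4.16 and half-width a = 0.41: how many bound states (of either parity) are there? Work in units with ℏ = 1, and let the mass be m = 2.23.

The dimensionless depth is z₀ = a√(2mV₀)/ℏ = 0.41 × √(18.55) = 1.766.
The even/odd transcendental equations gain one root per π/2 in z₀, giving N = 1 + ⌊2z₀/π⌋ = 1 + ⌊1.124⌋ = 2.

N = 2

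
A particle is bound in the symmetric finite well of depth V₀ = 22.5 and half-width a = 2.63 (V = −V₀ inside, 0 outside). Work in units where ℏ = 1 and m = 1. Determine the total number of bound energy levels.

The dimensionless depth is z₀ = a√(2mV₀)/ℏ = 2.63 × √(45.00) = 17.64.
A new bound state (alternating even/odd) appears each time z₀ passes a multiple of π/2, so N = ⌊2z₀/π⌋ + 1 = ⌊11.23⌋ + 1 = 12.

N = 12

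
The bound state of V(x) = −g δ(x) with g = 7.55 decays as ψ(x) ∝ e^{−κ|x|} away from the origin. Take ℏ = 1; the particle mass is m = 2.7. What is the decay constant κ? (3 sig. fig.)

κ = 20.4

Integrate −(ℏ²/2m)ψ'' − gδ(x)ψ = Eψ from −ε to +ε: the ψ'' term gives ψ'(0⁺) − ψ'(0⁻) and the δ term gives −(2mg/ℏ²)ψ(0).
With ψ ∝ e^{−κ|x|} this yields −2κ = −2mg/ℏ², so κ = mg/ℏ² = 20.39.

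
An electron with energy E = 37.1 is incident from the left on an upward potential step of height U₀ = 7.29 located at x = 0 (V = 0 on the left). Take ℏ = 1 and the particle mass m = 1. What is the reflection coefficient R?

R = 0.00299

The wavenumbers are k₁ = √(2mE)/ℏ = 8.614 on the left and k₂ = √(2m(E − U₀))/ℏ = 7.721 on the right.
Continuity of ψ and ψ′ at the step yields the reflection amplitude r = (k₁ − k₂)/(k₁ + k₂) = 0.05464; thus R = |r|² = 0.002985, T = 0.9970.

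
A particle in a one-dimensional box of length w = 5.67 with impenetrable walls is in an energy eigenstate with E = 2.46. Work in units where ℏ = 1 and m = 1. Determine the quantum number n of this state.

From E_n = n²π²ℏ²/(2mw²) invert to n = √(2mw²E)/(πℏ).
n = (5.67/π) × √(2 × 1 × 2.46) = 4.003 → n = 4.

n = 4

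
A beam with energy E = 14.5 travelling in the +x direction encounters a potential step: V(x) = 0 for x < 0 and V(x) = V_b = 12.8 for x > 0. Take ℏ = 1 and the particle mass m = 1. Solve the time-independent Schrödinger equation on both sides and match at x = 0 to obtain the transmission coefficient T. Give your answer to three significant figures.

T = 0.760

On each side the TISE gives plane waves with k = √(2m(E − V))/ℏ: k₁ = √(2·1·14.5) = 5.385, k₂ = √(2·1·1.7) = 1.844.
Matching ψ and ψ′ at x = 0 gives r = (k₁ − k₂)/(k₁ + k₂), so R = r² = 0.2400 and T = 1 − R = 0.7600.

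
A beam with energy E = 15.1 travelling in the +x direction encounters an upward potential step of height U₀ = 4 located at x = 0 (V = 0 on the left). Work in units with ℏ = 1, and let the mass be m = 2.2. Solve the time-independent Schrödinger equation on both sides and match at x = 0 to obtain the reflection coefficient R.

R = 0.00590

The wavenumbers are k₁ = √(2mE)/ℏ = 8.151 on the left and k₂ = √(2m(E − U₀))/ℏ = 6.989 on the right.
Matching ψ and ψ′ at x = 0 gives r = (k₁ − k₂)/(k₁ + k₂), so R = r² = 0.005896 and T = 1 − R = 0.9941.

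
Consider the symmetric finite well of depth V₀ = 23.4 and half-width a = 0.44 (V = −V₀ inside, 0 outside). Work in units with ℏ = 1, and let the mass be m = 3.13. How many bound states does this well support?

N = 4

The dimensionless depth is z₀ = a√(2mV₀)/ℏ = 0.44 × √(146.5) = 5.325.
The even/odd transcendental equations gain one root per π/2 in z₀, giving N = 1 + ⌊2z₀/π⌋ = 1 + ⌊3.390⌋ = 4.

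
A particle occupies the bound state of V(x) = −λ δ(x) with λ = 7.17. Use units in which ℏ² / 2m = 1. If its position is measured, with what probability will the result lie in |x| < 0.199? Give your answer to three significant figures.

P = 0.760

The normalised bound state is ψ = √κ e^{−κ|x|} with κ = mλ/ℏ² = 3.585.
P(|x| < d) = ∫_{−d}^{d} κ e^{−2κ|x|} dx = 1 − e^{−2κd} = 1 − e^{−1.427} = 0.7599.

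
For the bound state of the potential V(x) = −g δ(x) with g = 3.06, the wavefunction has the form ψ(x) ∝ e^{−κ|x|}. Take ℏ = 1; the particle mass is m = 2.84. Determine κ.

κ = 8.69

Integrating the TISE across x = 0 gives the cusp condition ψ'(0⁺) − ψ'(0⁻) = −(2mg/ℏ²)ψ(0).
With ψ ∝ e^{−κ|x|} this yields −2κ = −2mg/ℏ², so κ = mg/ℏ² = 8.690.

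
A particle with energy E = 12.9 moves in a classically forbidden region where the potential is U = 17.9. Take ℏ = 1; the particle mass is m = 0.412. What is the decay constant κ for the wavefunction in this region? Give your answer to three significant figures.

Since E < U the TISE in this region is ψ'' = κ²ψ with κ = √(2m(U − E))/ℏ.
κ = √(2 × 0.412 × 5) = 2.030.

κ = 2.03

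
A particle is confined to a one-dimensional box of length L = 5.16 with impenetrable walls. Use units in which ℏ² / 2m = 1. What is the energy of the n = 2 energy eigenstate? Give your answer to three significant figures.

E = 1.48

The infinite-well eigenfunctions ψ_n = √(2/L) sin(nπx/L) vanish at both walls, giving E_n = n²π²ℏ²/(2mL²).
E_2 = 2² × π² / (2 × 0.5 × 5.16²) = 1.483.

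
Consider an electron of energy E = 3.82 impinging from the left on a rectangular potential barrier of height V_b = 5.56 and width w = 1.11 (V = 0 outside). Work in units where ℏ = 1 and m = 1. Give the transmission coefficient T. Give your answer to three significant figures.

T = 0.0535

Since E < V_b the interior solution is evanescent with decay constant κ = √(2m(V_b − E))/ℏ = 1.865.
κw = 2.071, sinh(κw) = 3.902.
Matching ψ, ψ′ at both faces gives T = [1 + V_b² sinh²(κw) / (4E(V_b − E))]⁻¹ = 1/18.70 = 0.0535.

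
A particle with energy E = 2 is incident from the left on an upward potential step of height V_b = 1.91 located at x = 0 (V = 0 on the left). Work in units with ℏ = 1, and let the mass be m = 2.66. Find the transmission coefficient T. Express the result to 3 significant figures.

The wavenumbers are k₁ = √(2mE)/ℏ = 3.262 on the left and k₂ = √(2m(E − V_b))/ℏ = 0.6920 on the right.
Continuity of ψ and ψ′ at the step yields the reflection amplitude r = (k₁ − k₂)/(k₁ + k₂) = 0.6500; thus R = |r|² = 0.4225, T = 0.5775.

T = 0.578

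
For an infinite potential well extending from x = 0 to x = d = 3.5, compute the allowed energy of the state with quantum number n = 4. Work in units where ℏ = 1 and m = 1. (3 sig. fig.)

Requiring ψ(0) = ψ(d) = 0 quantises k = nπ/d, hence E_n = ℏ²k²/2m = n²π²ℏ²/(2md²).
E_4 = 4² × π² / (2 × 1 × 3.5²) = 6.445.

E = 6.45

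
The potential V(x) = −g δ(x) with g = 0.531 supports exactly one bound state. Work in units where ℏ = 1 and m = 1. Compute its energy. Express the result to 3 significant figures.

E = -0.141

The bound state is ψ(x) = √κ e^{−κ|x|}. The derivative jump ψ'(0⁺) − ψ'(0⁻) = −(2mg/ℏ²)ψ(0) fixes κ = mg/ℏ² = 0.5310.
Then E = −ℏ²κ²/(2m) = −mg²/(2ℏ²) = -0.1410.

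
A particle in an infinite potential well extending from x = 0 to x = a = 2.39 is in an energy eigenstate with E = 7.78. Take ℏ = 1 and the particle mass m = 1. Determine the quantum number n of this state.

n = 3

From E_n = n²π²ℏ²/(2ma²) invert to n = √(2ma²E)/(πℏ).
n = (2.39/π) × √(2 × 1 × 7.78) = 3.001 → n = 3.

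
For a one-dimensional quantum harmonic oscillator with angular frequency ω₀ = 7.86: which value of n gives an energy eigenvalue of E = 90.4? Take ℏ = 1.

E_n = ℏω₀(n + ½) ⇒ n = E/(ℏω₀) − ½ = 90.4/7.86 − 0.5 = 11.001 → n = 11.

n = 11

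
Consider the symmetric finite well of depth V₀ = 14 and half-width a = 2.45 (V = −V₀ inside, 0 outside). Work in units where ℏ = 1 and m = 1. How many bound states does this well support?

N = 9

The dimensionless depth is z₀ = a√(2mV₀)/ℏ = 2.45 × √(28.00) = 12.96.
The even/odd transcendental equations gain one root per π/2 in z₀, giving N = 1 + ⌊2z₀/π⌋ = 1 + ⌊8.253⌋ = 9.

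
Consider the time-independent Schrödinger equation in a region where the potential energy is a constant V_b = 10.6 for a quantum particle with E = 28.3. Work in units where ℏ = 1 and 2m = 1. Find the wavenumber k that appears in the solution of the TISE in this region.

k = 4.21

With E > V_b the solution is oscillatory, ψ ∝ e^{±ikx} with k = √(2m(E − V_b))/ℏ.
k = √(2 × 0.5 × 17.7) = 4.207.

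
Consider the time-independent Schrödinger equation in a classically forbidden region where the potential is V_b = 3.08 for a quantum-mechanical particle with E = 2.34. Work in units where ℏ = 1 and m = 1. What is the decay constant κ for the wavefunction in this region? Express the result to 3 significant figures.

κ = 1.22

Since E < V_b the TISE in this region is ψ'' = κ²ψ with κ = √(2m(V_b − E))/ℏ.
κ = √(2 × 1 × 0.74) = 1.217.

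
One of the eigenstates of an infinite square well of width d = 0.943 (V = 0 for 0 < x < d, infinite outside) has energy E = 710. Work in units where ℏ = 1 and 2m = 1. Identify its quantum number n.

n = 8

From E_n = n²π²ℏ²/(2md²) invert to n = √(2md²E)/(πℏ).
n = (0.943/π) × √(2 × 0.5 × 710) = 7.998 → n = 8.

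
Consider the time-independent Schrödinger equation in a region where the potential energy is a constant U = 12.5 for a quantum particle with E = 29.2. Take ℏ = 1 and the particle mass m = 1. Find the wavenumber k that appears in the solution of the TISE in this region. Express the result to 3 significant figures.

With E > U the solution is oscillatory, ψ ∝ e^{±ikx} with k = √(2m(E − U))/ℏ.
k = √(2 × 1 × 16.7) = 5.779.

k = 5.78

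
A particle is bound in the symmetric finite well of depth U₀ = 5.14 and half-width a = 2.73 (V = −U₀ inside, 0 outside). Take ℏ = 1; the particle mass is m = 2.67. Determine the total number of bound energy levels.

N = 10

The dimensionless depth is z₀ = a√(2mU₀)/ℏ = 2.73 × √(27.45) = 14.30.
The even/odd transcendental equations gain one root per π/2 in z₀, giving N = 1 + ⌊2z₀/π⌋ = 1 + ⌊9.105⌋ = 10.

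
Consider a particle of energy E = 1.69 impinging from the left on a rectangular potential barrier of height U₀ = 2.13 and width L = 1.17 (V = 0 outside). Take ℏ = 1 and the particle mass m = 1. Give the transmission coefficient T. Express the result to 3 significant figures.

T = 0.270

E < U₀: inside the barrier ψ ∝ e^{±κx} with κ = √(2m(U₀ − E))/ℏ = 0.9381.
κL = 1.098, sinh(κL) = 1.332.
Matching ψ, ψ′ at both faces gives T = [1 + U₀² sinh²(κL) / (4E(U₀ − E))]⁻¹ = 1/3.705 = 0.270.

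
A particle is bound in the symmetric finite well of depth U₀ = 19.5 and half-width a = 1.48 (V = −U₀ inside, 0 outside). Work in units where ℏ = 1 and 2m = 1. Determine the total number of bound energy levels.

Define the well-strength parameter z₀ = (a/ℏ)√(2mU₀) = 1.48 × √(2·0.5·19.5) = 6.536.
The even/odd transcendental equations gain one root per π/2 in z₀, giving N = 1 + ⌊2z₀/π⌋ = 1 + ⌊4.161⌋ = 5.

N = 5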